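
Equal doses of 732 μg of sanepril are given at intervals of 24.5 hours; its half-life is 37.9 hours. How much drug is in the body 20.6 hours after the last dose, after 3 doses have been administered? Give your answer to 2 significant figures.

1000 μg

The 3 doses were given 69.6, 45.1, 20.6 hours ago.
Total = 732·(1/2)^(69.6/37.9) + 732·(1/2)^(45.1/37.9) + 732·(1/2)^(20.6/37.9)
      = 204.97 + 320.84 + 502.22 ≈ 1028 μg.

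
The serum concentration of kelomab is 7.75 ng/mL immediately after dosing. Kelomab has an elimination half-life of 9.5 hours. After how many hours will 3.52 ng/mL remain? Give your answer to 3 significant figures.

Fraction remaining = 3.52/7.75 ≈ 0.45419.
n = log₂(7.75/3.52) = ln(2.2017)/ln 2 ≈ 1.1386 half-lives.
t = n × t½ = 1.1386 × 9.5 ≈ 10.817 hours.

10.8 hours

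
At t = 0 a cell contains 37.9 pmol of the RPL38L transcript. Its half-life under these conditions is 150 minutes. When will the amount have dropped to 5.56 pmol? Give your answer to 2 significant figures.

420 minutes

Fraction remaining = 5.56/37.9 ≈ 0.1467.
n = log₂(37.9/5.56) = ln(6.8165)/ln 2 ≈ 2.769 half-lives.
t = n × t½ = 2.769 × 150 ≈ 415.36 minutes.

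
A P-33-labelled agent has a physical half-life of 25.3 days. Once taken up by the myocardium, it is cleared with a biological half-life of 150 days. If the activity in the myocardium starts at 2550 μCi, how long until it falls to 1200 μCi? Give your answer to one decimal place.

1/t_eff = 1/t_phys + 1/t_biol = 1/25.3 + 1/150 = 0.046192 per day.
t_eff = 25.3 × 150 / (25.3 + 150) ≈ 21.649 days.
n = log₂(2550/1200) ≈ 1.0875; t = 1.0875 × 21.649 ≈ 23.542 days.

23.5 days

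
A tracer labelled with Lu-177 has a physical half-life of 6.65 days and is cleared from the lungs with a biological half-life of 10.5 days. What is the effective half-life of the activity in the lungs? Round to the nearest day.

1/t_eff = 1/t_phys + 1/t_biol = 1/6.65 + 1/10.5 = 0.24561 per day.
t_eff = 6.65 × 10.5 / (6.65 + 10.5) ≈ 4.0714 days.

4 days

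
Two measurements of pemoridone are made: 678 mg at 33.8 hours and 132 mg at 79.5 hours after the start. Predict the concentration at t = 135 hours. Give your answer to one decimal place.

Over Δt = 79.5 − 33.8 = 45.7 hours, the level fell by a factor of 678/132 ≈ 5.1364.
n = log₂(5.1364) ≈ 2.3607 half-lives, so t½ = 45.7/2.3607 ≈ 19.358 hours.
From t = 79.5 to t = 135: 132 × (1/2)^((135−79.5)/19.358) ≈ 18.094 mg.

18.1 mg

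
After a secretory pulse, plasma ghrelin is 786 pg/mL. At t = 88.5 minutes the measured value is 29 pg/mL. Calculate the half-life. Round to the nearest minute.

A/A₀ = 29/786 ≈ 0.036896.
n = log₂(27.103) ≈ 4.7604 half-lives elapsed in 88.5 minutes.
t½ = 88.5/4.7604 ≈ 18.591 minutes.

19 minutes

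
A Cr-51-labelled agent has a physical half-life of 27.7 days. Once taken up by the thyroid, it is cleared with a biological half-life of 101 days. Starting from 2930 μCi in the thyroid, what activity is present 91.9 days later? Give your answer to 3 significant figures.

156 μCi

1/t_eff = 1/t_phys + 1/t_biol = 1/27.7 + 1/101 = 0.046002 per day.
t_eff = 27.7 × 101 / (27.7 + 101) ≈ 21.738 days.
Remaining = 2930 × (1/2)^(91.9/21.738) = 2930 × (1/2)^4.2276 ≈ 156.4 μCi.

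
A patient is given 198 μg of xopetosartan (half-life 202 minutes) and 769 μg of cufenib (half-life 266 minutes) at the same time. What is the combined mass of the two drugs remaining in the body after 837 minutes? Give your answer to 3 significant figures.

xopetosartan: 198 × (1/2)^(837/202) = 198 × (1/2)^4.1436 ≈ 11.203 μg.
cufenib: 769 × (1/2)^(837/266) = 769 × (1/2)^3.1466 ≈ 86.836 μg.
Total = 11.203 + 86.836 ≈ 98.039 μg.

98.0 μg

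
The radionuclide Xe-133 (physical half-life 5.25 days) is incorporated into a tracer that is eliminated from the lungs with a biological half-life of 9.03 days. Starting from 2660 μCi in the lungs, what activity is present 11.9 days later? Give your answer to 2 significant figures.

220 μCi

1/t_eff = 1/t_phys + 1/t_biol = 1/5.25 + 1/9.03 = 0.30122 per day.
t_eff = 5.25 × 9.03 / (5.25 + 9.03) ≈ 3.3199 days.
Remaining = 2660 × (1/2)^(11.9/3.3199) = 2660 × (1/2)^3.5845 ≈ 221.74 μCi.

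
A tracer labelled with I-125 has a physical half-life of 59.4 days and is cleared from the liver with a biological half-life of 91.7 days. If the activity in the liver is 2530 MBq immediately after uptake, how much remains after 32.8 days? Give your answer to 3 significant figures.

1/t_eff = 1/t_phys + 1/t_biol = 1/59.4 + 1/91.7 = 0.02774 per day.
t_eff = 59.4 × 91.7 / (59.4 + 91.7) ≈ 36.049 days.
Remaining = 2530 × (1/2)^(32.8/36.049) = 2530 × (1/2)^0.90988 ≈ 1346.5 MBq.

1350 MBq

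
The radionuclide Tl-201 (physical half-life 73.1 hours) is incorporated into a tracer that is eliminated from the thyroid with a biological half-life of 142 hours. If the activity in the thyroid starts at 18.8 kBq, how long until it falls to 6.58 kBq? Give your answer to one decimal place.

73.1 hours

1/t_eff = 1/t_phys + 1/t_biol = 1/73.1 + 1/142 = 0.020722 per hour.
t_eff = 73.1 × 142 / (73.1 + 142) ≈ 48.258 hours.
n = log₂(18.8/6.58) ≈ 1.5146; t = 1.5146 × 48.258 ≈ 73.09 hours.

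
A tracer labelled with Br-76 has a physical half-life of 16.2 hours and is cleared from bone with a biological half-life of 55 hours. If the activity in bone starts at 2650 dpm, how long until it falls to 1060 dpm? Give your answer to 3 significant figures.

16.5 hours

1/t_eff = 1/t_phys + 1/t_biol = 1/16.2 + 1/55 = 0.07991 per hour.
t_eff = 16.2 × 55 / (16.2 + 55) ≈ 12.514 hours.
n = log₂(2650/1060) ≈ 1.3219; t = 1.3219 × 12.514 ≈ 16.543 hours.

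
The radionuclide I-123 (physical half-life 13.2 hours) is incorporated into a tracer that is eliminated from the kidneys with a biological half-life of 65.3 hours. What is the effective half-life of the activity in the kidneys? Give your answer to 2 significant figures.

11 hours

1/t_eff = 1/t_phys + 1/t_biol = 1/13.2 + 1/65.3 = 0.091072 per hour.
t_eff = 13.2 × 65.3 / (13.2 + 65.3) ≈ 10.98 hours.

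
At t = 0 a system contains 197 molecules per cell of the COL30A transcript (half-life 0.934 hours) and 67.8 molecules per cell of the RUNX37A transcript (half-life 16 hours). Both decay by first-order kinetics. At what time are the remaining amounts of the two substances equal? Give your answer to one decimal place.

1.5 hours

Set 197·(1/2)^(t/0.934) = 67.8·(1/2)^(t/16).
Taking log₂: log₂(197/67.8) = t·(1/0.934 − 1/16).
log₂(2.9056) = 1.5388; 1/0.934 − 1/16 = 1.0082.
t = 1.5388 / 1.0082 ≈ 1.5264 hours.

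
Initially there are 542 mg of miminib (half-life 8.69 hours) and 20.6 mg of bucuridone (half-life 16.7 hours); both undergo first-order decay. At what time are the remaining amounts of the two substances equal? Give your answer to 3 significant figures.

Set 542·(1/2)^(t/8.69) = 20.6·(1/2)^(t/16.7).
Taking log₂: log₂(542/20.6) = t·(1/8.69 − 1/16.7).
log₂(26.311) = 4.7176; 1/8.69 − 1/16.7 = 0.055195.
t = 4.7176 / 0.055195 ≈ 85.472 hours.

85.5 hours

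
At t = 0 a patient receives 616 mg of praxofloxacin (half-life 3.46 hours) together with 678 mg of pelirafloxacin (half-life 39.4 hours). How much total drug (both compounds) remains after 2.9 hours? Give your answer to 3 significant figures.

praxofloxacin: 616 × (1/2)^(2.9/3.46) = 616 × (1/2)^0.83815 ≈ 344.57 mg.
pelirafloxacin: 678 × (1/2)^(2.9/39.4) = 678 × (1/2)^0.073604 ≈ 644.28 mg.
Total = 344.57 + 644.28 ≈ 988.84 mg.

989 mg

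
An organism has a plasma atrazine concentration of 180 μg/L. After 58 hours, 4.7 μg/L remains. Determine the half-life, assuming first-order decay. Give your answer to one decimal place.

A/A₀ = 4.7/180 ≈ 0.026111.
n = log₂(38.298) ≈ 5.2592 half-lives elapsed in 58 hours.
t½ = 58/5.2592 ≈ 11.028 hours.

11.0 hours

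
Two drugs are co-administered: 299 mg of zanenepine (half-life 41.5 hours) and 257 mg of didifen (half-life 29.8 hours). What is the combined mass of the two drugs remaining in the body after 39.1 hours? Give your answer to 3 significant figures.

259 mg

zanenepine: 299 × (1/2)^(39.1/41.5) = 299 × (1/2)^0.94217 ≈ 155.61 mg.
didifen: 257 × (1/2)^(39.1/29.8) = 257 × (1/2)^1.3121 ≈ 103.5 mg.
Total = 155.61 + 103.5 ≈ 259.12 mg.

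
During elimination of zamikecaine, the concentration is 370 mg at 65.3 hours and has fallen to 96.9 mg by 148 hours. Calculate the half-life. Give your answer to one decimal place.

42.8 hours

Over Δt = 148 − 65.3 = 82.7 hours, the level fell by a factor of 370/96.9 ≈ 3.8184.
n = log₂(3.8184) ≈ 1.933 half-lives, so t½ = 82.7/1.933 ≈ 42.784 hours.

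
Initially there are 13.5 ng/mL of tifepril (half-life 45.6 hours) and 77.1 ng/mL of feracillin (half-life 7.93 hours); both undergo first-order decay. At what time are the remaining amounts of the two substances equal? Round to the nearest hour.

Set 13.5·(1/2)^(t/45.6) = 77.1·(1/2)^(t/7.93).
Taking log₂: log₂(13.5/77.1) = t·(1/45.6 − 1/7.93).
log₂(0.1751) = -2.5138; 1/45.6 − 1/7.93 = -0.10417.
t = -2.5138 / -0.10417 ≈ 24.131 hours.

24 hours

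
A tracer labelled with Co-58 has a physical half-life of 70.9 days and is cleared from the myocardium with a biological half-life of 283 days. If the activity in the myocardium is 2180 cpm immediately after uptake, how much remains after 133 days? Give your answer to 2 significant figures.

430 cpm

1/t_eff = 1/t_phys + 1/t_biol = 1/70.9 + 1/283 = 0.017638 per day.
t_eff = 70.9 × 283 / (70.9 + 283) ≈ 56.696 days.
Remaining = 2180 × (1/2)^(133/56.696) = 2180 × (1/2)^2.3458 ≈ 428.83 cpm.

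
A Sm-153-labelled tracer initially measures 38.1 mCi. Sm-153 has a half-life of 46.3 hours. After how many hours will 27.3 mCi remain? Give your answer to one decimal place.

22.3 hours

Fraction remaining = 27.3/38.1 ≈ 0.71654.
n = log₂(38.1/27.3) = ln(1.3956)/ln 2 ≈ 0.48089 half-lives.
t = n × t½ = 0.48089 × 46.3 ≈ 22.265 hours.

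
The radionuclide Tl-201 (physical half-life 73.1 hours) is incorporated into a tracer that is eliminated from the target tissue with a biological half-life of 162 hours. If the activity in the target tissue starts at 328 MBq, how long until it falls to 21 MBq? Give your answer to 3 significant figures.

200 hours

1/t_eff = 1/t_phys + 1/t_biol = 1/73.1 + 1/162 = 0.019853 per hour.
t_eff = 73.1 × 162 / (73.1 + 162) ≈ 50.371 hours.
n = log₂(328/21) ≈ 3.9652; t = 3.9652 × 50.371 ≈ 199.73 hours.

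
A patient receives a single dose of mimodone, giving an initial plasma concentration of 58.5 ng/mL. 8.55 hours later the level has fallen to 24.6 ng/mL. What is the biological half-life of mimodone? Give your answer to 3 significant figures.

6.84 hours

A/A₀ = 24.6/58.5 ≈ 0.42051.
n = log₂(2.378) ≈ 1.2498 half-lives elapsed in 8.55 hours.
t½ = 8.55/1.2498 ≈ 6.8412 hours.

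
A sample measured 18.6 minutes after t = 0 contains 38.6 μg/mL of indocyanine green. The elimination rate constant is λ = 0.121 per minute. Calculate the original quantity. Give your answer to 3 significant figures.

366 μg/mL

t½ = ln 2 / λ = 0.69315 / 0.121 ≈ 5.7285 minutes.
Number of half-lives elapsed: n = 18.6/5.7285 ≈ 3.2469.
A₀ = A × 2^n = 38.6 × 2^3.2469 = 38.6 × 9.4934 ≈ 366.45 μg/mL.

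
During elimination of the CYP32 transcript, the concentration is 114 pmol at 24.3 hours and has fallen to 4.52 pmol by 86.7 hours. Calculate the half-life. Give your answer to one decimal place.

13.4 hours

Over Δt = 86.7 − 24.3 = 62.4 hours, the level fell by a factor of 114/4.52 ≈ 25.221.
n = log₂(25.221) ≈ 4.6566 half-lives, so t½ = 62.4/4.6566 ≈ 13.4 hours.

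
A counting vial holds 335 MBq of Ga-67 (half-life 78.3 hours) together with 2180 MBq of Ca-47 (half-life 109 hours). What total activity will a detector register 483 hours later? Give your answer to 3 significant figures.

Ga-67: 335 × (1/2)^(483/78.3) = 335 × (1/2)^6.1686 ≈ 4.6571 MBq.
Ca-47: 2180 × (1/2)^(483/109) = 2180 × (1/2)^4.4312 ≈ 101.05 MBq.
Total = 4.6571 + 101.05 ≈ 105.71 MBq.

106 MBq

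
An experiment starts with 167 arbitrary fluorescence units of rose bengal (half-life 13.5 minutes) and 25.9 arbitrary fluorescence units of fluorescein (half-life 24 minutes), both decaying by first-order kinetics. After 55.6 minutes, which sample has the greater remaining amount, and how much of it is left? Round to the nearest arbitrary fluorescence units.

rose bengal: 167 × (1/2)^4.1185 ≈ 9.6143 arbitrary fluorescence units.
fluorescein: 25.9 × (1/2)^2.3167 ≈ 5.1989 arbitrary fluorescence units.
Rose bengal has more remaining, at ≈ 9.6143 arbitrary fluorescence units.

rose bengal, 10 arbitrary fluorescence units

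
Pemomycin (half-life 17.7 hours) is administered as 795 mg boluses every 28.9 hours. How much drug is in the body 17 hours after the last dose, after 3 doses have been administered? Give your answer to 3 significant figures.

583 mg

The 3 doses were given 74.8, 45.9, 17 hours ago.
Total = 795·(1/2)^(74.8/17.7) + 795·(1/2)^(45.9/17.7) + 795·(1/2)^(17/17.7)
      = 42.483 + 131.74 + 408.55 ≈ 582.77 mg.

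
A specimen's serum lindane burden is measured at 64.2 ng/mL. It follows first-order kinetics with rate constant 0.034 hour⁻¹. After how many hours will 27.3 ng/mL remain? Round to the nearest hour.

25 hours

t½ = ln 2 / λ = 0.69315 / 0.034 ≈ 20.387 hours.
Fraction remaining = 27.3/64.2 ≈ 0.42523.
n = log₂(64.2/27.3) = ln(2.3516)/ln 2 ≈ 1.2337 half-lives.
t = n × t½ = 1.2337 × 20.387 ≈ 25.15 hours.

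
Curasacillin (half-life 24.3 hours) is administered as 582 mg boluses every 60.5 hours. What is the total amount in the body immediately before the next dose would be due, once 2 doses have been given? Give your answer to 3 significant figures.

The 2 doses were given 121, 60.5 hours ago.
Total = 582·(1/2)^(121/24.3) + 582·(1/2)^(60.5/24.3)
      = 18.449 + 103.62 ≈ 122.07 mg.

122 mg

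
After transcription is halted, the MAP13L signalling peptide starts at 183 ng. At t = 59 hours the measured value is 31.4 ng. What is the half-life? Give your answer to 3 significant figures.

A/A₀ = 31.4/183 ≈ 0.17158.
n = log₂(5.828) ≈ 2.543 half-lives elapsed in 59 hours.
t½ = 59/2.543 ≈ 23.201 hours.

23.2 hours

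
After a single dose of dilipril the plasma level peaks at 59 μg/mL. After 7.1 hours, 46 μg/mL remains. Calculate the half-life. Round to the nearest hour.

A/A₀ = 46/59 ≈ 0.77966.
n = log₂(1.2826) ≈ 0.35908 half-lives elapsed in 7.1 hours.
t½ = 7.1/0.35908 ≈ 19.773 hours.

20 hours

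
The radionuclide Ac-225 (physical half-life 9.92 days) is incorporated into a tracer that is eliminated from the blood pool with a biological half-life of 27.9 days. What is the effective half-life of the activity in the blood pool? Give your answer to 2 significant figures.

7.3 days

1/t_eff = 1/t_phys + 1/t_biol = 1/9.92 + 1/27.9 = 0.13665 per day.
t_eff = 9.92 × 27.9 / (9.92 + 27.9) ≈ 7.318 days.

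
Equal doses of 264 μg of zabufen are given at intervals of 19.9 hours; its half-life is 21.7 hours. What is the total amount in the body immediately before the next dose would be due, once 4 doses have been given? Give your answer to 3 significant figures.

The 4 doses were given 79.6, 59.7, 39.8, 19.9 hours ago.
Total = 264·(1/2)^(79.6/21.7) + 264·(1/2)^(59.7/21.7) + 264·(1/2)^(39.8/21.7) + 264·(1/2)^(19.9/21.7)
      = 20.767 + 39.213 + 74.043 + 139.81 ≈ 273.83 μg.

274 μg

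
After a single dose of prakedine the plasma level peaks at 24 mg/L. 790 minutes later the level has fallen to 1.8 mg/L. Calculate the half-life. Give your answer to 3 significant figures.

A/A₀ = 1.8/24 ≈ 0.075.
n = log₂(13.333) ≈ 3.737 half-lives elapsed in 790 minutes.
t½ = 790/3.737 ≈ 211.4 minutes.

211 minutes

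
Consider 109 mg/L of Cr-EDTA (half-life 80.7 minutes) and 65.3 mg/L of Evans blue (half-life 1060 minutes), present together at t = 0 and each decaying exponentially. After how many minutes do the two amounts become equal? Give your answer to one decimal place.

Set 109·(1/2)^(t/80.7) = 65.3·(1/2)^(t/1060).
Taking log₂: log₂(109/65.3) = t·(1/80.7 − 1/1060).
log₂(1.6692) = 0.73917; 1/80.7 − 1/1060 = 0.011448.
t = 0.73917 / 0.011448 ≈ 64.567 minutes.

64.6 minutes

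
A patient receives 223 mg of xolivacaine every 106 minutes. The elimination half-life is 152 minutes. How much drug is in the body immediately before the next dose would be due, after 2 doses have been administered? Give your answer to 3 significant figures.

222 mg

The 2 doses were given 212, 106 minutes ago.
Total = 223·(1/2)^(212/152) + 223·(1/2)^(106/152)
      = 84.81 + 137.52 ≈ 222.33 mg.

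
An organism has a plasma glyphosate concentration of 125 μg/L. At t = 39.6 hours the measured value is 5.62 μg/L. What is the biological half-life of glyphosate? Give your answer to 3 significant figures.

A/A₀ = 5.62/125 ≈ 0.04496.
n = log₂(22.242) ≈ 4.4752 half-lives elapsed in 39.6 hours.
t½ = 39.6/4.4752 ≈ 8.8487 hours.

8.85 hours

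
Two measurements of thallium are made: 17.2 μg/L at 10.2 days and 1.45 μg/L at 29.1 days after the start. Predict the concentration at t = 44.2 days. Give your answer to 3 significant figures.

0.201 μg/L

Over Δt = 29.1 − 10.2 = 18.9 days, the level fell by a factor of 17.2/1.45 ≈ 11.862.
n = log₂(11.862) ≈ 3.5683 half-lives, so t½ = 18.9/3.5683 ≈ 5.2967 days.
From t = 29.1 to t = 44.2: 1.45 × (1/2)^((44.2−29.1)/5.2967) ≈ 0.20099 μg/L.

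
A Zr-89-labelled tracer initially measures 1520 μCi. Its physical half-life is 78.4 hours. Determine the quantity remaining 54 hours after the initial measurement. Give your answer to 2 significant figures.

940 μCi

Number of half-lives: n = 54/78.4 ≈ 0.68878.
Remaining = 1520 × (1/2)^0.68878 = 1520 × 0.62038 ≈ 942.98 μCi.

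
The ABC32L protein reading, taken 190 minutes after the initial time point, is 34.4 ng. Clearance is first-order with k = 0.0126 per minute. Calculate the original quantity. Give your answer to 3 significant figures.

t½ = ln 2 / k = 0.69315 / 0.0126 ≈ 55.012 minutes.
Number of half-lives elapsed: n = 190/55.012 ≈ 3.4538.
A₀ = A × 2^n = 34.4 × 2^3.4538 = 34.4 × 10.957 ≈ 376.93 ng.

377 ng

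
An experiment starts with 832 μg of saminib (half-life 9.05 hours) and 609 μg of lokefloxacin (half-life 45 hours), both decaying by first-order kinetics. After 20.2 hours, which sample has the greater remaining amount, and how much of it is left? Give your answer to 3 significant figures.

saminib: 832 × (1/2)^2.232 ≈ 177.1 μg.
lokefloxacin: 609 × (1/2)^0.44889 ≈ 446.16 μg.
Lokefloxacin has more remaining, at ≈ 446.16 μg.

lokefloxacin, 446 μg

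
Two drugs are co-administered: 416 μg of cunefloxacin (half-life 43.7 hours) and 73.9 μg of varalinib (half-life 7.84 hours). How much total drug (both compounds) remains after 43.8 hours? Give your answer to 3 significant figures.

209 μg

cunefloxacin: 416 × (1/2)^(43.8/43.7) = 416 × (1/2)^1.0023 ≈ 207.67 μg.
varalinib: 73.9 × (1/2)^(43.8/7.84) = 73.9 × (1/2)^5.5867 ≈ 1.5377 μg.
Total = 207.67 + 1.5377 ≈ 209.21 μg.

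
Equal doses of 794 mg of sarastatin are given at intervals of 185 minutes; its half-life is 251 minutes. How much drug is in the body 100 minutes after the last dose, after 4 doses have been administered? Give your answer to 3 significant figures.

1310 mg

The 4 doses were given 655, 470, 285, 100 minutes ago.
Total = 794·(1/2)^(655/251) + 794·(1/2)^(470/251) + 794·(1/2)^(285/251) + 794·(1/2)^(100/251)
      = 130.1 + 216.84 + 361.42 + 602.4 ≈ 1310.8 mg.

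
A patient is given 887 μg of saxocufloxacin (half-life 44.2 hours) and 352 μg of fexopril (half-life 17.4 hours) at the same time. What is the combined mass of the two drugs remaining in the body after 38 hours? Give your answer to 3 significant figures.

566 μg

saxocufloxacin: 887 × (1/2)^(38/44.2) = 887 × (1/2)^0.85973 ≈ 488.79 μg.
fexopril: 352 × (1/2)^(38/17.4) = 352 × (1/2)^2.1839 ≈ 77.468 μg.
Total = 488.79 + 77.468 ≈ 566.25 μg.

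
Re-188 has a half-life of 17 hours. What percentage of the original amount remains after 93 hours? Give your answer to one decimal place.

2.3%

n = 93/17 ≈ 5.4706 half-lives.
Fraction remaining = (1/2)^5.4706 ≈ 0.022552, i.e. 2.2552%.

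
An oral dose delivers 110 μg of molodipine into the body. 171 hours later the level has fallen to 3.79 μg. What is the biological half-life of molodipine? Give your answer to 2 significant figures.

A/A₀ = 3.79/110 ≈ 0.034455.
n = log₂(29.024) ≈ 4.8592 half-lives elapsed in 171 hours.
t½ = 171/4.8592 ≈ 35.191 hours.

35 hours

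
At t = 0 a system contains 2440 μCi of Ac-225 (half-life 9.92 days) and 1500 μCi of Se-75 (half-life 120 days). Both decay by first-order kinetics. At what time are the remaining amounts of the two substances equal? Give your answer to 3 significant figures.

Set 2440·(1/2)^(t/9.92) = 1500·(1/2)^(t/120).
Taking log₂: log₂(2440/1500) = t·(1/9.92 − 1/120).
log₂(1.6267) = 0.70192; 1/9.92 − 1/120 = 0.092473.
t = 0.70192 / 0.092473 ≈ 7.5905 days.

7.59 days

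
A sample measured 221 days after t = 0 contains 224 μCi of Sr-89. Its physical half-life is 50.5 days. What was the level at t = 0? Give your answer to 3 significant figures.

Number of half-lives elapsed: n = 221/50.5 ≈ 4.3762.
A₀ = A × 2^n = 224 × 2^4.3762 = 224 × 20.767 ≈ 4651.9 μCi.

4650 μCi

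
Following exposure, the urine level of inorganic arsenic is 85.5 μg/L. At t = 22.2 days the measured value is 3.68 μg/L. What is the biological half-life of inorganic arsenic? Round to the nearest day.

A/A₀ = 3.68/85.5 ≈ 0.043041.
n = log₂(23.234) ≈ 4.5381 half-lives elapsed in 22.2 days.
t½ = 22.2/4.5381 ≈ 4.8919 days.

5 days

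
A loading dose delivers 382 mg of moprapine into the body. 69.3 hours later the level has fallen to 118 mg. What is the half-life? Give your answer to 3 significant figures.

40.9 hours

A/A₀ = 118/382 ≈ 0.3089.
n = log₂(3.2373) ≈ 1.6948 half-lives elapsed in 69.3 hours.
t½ = 69.3/1.6948 ≈ 40.89 hours.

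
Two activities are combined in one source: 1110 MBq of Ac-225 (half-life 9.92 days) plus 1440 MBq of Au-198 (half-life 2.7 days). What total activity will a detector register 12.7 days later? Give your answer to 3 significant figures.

512 MBq

Ac-225: 1110 × (1/2)^(12.7/9.92) = 1110 × (1/2)^1.2802 ≈ 457.02 MBq.
Au-198: 1440 × (1/2)^(12.7/2.7) = 1440 × (1/2)^4.7037 ≈ 55.259 MBq.
Total = 457.02 + 55.259 ≈ 512.28 MBq.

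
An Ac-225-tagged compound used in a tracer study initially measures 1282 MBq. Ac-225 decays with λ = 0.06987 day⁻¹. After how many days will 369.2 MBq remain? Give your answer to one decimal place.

17.8 days

t½ = ln 2 / λ = 0.69315 / 0.06987 ≈ 9.9205 days.
Fraction remaining = 369.2/1282 ≈ 0.28799.
n = log₂(1282/369.2) = ln(3.4724)/ln 2 ≈ 1.7959 half-lives.
t = n × t½ = 1.7959 × 9.9205 ≈ 17.816 days.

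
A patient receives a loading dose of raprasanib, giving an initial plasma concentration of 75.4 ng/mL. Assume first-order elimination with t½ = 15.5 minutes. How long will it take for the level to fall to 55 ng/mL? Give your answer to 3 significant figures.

7.05 minutes

Fraction remaining = 55/75.4 ≈ 0.72944.
n = log₂(75.4/55) = ln(1.3709)/ln 2 ≈ 0.45513 half-lives.
t = n × t½ = 0.45513 × 15.5 ≈ 7.0546 minutes.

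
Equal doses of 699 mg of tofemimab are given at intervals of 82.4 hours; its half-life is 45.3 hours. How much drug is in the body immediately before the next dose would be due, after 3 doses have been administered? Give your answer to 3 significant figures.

The 3 doses were given 247.2, 164.8, 82.4 hours ago.
Total = 699·(1/2)^(247.2/45.3) + 699·(1/2)^(164.8/45.3) + 699·(1/2)^(82.4/45.3)
      = 15.914 + 56.149 + 198.11 ≈ 270.17 mg.

270 mg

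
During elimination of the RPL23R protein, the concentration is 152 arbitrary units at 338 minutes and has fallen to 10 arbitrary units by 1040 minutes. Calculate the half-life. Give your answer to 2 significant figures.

Over Δt = 1040 − 338 = 702 minutes, the level fell by a factor of 152/10 ≈ 15.2.
n = log₂(15.2) ≈ 3.926 half-lives, so t½ = 702/3.926 ≈ 178.81 minutes.

180 minutes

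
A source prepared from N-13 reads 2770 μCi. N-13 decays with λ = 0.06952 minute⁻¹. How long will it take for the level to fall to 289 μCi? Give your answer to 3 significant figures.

32.5 minutes

t½ = ln 2 / λ = 0.69315 / 0.06952 ≈ 9.9705 minutes.
Fraction remaining = 289/2770 ≈ 0.10433.
n = log₂(2770/289) = ln(9.5848)/ln 2 ≈ 3.2607 half-lives.
t = n × t½ = 3.2607 × 9.9705 ≈ 32.511 minutes.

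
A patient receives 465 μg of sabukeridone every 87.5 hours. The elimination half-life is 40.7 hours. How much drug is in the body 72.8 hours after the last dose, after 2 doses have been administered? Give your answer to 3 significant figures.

The 2 doses were given 160.3, 72.8 hours ago.
Total = 465·(1/2)^(160.3/40.7) + 465·(1/2)^(72.8/40.7)
      = 30.327 + 134.59 ≈ 164.91 μg.

165 μg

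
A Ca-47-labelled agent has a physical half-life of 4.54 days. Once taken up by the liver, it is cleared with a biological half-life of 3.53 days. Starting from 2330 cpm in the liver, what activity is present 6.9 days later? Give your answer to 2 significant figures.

1/t_eff = 1/t_phys + 1/t_biol = 1/4.54 + 1/3.53 = 0.50355 per day.
t_eff = 4.54 × 3.53 / (4.54 + 3.53) ≈ 1.9859 days.
Remaining = 2330 × (1/2)^(6.9/1.9859) = 2330 × (1/2)^3.4745 ≈ 209.62 cpm.

210 cpm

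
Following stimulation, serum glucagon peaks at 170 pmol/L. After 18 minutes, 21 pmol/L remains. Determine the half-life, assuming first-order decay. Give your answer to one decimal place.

A/A₀ = 21/170 ≈ 0.12353.
n = log₂(8.0952) ≈ 3.0171 half-lives elapsed in 18 minutes.
t½ = 18/3.0171 ≈ 5.966 minutes.

6.0 minutes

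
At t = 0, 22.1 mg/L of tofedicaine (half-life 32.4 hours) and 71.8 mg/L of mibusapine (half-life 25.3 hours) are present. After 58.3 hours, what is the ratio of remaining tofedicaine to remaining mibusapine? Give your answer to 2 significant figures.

tofedicaine: 22.1 × (1/2)^(58.3/32.4) = 22.1 × (1/2)^1.7994 ≈ 6.3493 mg/L.
mibusapine: 71.8 × (1/2)^(58.3/25.3) = 71.8 × (1/2)^2.3043 ≈ 14.536 mg/L.
Ratio ≈ 6.3493 / 14.536 ≈ 0.43679.

0.44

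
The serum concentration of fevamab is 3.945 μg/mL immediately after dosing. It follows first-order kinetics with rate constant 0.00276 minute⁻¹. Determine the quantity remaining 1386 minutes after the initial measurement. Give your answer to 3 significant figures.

0.0860 μg/mL

t½ = ln 2 / λ = 0.69315 / 0.00276 ≈ 251.14 minutes.
Number of half-lives: n = 1386/251.14 ≈ 5.5188.
Remaining = 3.945 × (1/2)^5.5188 = 3.945 × 0.021811 ≈ 0.086043 μg/mL.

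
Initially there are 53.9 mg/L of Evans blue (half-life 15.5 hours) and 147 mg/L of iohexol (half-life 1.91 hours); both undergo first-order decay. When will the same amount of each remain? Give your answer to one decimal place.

Set 53.9·(1/2)^(t/15.5) = 147·(1/2)^(t/1.91).
Taking log₂: log₂(53.9/147) = t·(1/15.5 − 1/1.91).
log₂(0.36667) = -1.4475; 1/15.5 − 1/1.91 = -0.45904.
t = -1.4475 / -0.45904 ≈ 3.1532 hours.

3.2 hours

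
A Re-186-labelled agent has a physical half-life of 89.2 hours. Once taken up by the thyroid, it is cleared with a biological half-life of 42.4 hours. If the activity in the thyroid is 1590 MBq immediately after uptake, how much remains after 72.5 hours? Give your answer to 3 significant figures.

277 MBq

1/t_eff = 1/t_phys + 1/t_biol = 1/89.2 + 1/42.4 = 0.034796 per hour.
t_eff = 89.2 × 42.4 / (89.2 + 42.4) ≈ 28.739 hours.
Remaining = 1590 × (1/2)^(72.5/28.739) = 1590 × (1/2)^2.5227 ≈ 276.69 MBq.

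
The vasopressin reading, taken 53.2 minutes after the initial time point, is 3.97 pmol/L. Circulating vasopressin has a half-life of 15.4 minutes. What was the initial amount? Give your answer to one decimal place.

43.5 pmol/L

Number of half-lives elapsed: n = 53.2/15.4 ≈ 3.4545.
A₀ = A × 2^n = 3.97 × 2^3.4545 = 3.97 × 10.963 ≈ 43.522 pmol/L.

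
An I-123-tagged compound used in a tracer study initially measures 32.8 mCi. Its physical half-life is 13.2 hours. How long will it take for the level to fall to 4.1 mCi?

39.6 hours

4.1/32.8 = 1/8, so 3 half-lives have elapsed.
t = 3 × 13.2 = 39.6 hours.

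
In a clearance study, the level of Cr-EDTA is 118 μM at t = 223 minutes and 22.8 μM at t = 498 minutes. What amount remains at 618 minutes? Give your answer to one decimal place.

Over Δt = 498 − 223 = 275 minutes, the level fell by a factor of 118/22.8 ≈ 5.1754.
n = log₂(5.1754) ≈ 2.3717 half-lives, so t½ = 275/2.3717 ≈ 115.95 minutes.
From t = 498 to t = 618: 22.8 × (1/2)^((618−498)/115.95) ≈ 11.127 μM.

11.1 μM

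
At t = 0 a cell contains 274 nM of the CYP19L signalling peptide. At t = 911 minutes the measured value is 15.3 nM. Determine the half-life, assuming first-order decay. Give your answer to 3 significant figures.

A/A₀ = 15.3/274 ≈ 0.055839.
n = log₂(17.908) ≈ 4.1626 half-lives elapsed in 911 minutes.
t½ = 911/4.1626 ≈ 218.86 minutes.

219 minutes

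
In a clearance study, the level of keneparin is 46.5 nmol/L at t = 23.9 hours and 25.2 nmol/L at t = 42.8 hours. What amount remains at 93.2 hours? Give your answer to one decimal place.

Over Δt = 42.8 − 23.9 = 18.9 hours, the level fell by a factor of 46.5/25.2 ≈ 1.8452.
n = log₂(1.8452) ≈ 0.88381 half-lives, so t½ = 18.9/0.88381 ≈ 21.385 hours.
From t = 42.8 to t = 93.2: 25.2 × (1/2)^((93.2−42.8)/21.385) ≈ 4.9196 nmol/L.

4.9 nmol/L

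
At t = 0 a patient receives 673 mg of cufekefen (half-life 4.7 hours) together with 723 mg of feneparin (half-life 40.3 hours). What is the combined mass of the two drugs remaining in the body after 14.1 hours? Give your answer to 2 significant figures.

650 mg

cufekefen: 673 × (1/2)^(14.1/4.7) = 673 × (1/2)^3 ≈ 84.125 mg.
feneparin: 723 × (1/2)^(14.1/40.3) = 723 × (1/2)^0.34988 ≈ 567.3 mg.
Total = 84.125 + 567.3 ≈ 651.43 mg.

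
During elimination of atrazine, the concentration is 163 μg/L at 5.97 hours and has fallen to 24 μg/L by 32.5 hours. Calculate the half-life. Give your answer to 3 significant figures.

9.60 hours

Over Δt = 32.5 − 5.97 = 26.53 hours, the level fell by a factor of 163/24 ≈ 6.7917.
n = log₂(6.7917) ≈ 2.7638 half-lives, so t½ = 26.53/2.7638 ≈ 9.5992 hours.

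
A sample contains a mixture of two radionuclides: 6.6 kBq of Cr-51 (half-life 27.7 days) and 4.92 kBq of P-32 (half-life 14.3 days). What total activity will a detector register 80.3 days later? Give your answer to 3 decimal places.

0.985 kBq

Cr-51: 6.6 × (1/2)^(80.3/27.7) = 6.6 × (1/2)^2.8989 ≈ 0.88488 kBq.
P-32: 4.92 × (1/2)^(80.3/14.3) = 4.92 × (1/2)^5.6154 ≈ 0.10036 kBq.
Total = 0.88488 + 0.10036 ≈ 0.98524 kBq.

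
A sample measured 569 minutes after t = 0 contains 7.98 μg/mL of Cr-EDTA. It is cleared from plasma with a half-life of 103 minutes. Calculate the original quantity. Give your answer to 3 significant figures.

367 μg/mL

Number of half-lives elapsed: n = 569/103 ≈ 5.5243.
A₀ = A × 2^n = 7.98 × 2^5.5243 = 7.98 × 46.023 ≈ 367.26 μg/mL.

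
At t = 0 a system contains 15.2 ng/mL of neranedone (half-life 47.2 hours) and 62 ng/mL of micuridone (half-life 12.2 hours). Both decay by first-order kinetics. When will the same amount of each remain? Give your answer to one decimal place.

Set 15.2·(1/2)^(t/47.2) = 62·(1/2)^(t/12.2).
Taking log₂: log₂(15.2/62) = t·(1/47.2 − 1/12.2).
log₂(0.24516) = -2.0282; 1/47.2 − 1/12.2 = -0.060781.
t = -2.0282 / -0.060781 ≈ 33.369 hours.

33.4 hours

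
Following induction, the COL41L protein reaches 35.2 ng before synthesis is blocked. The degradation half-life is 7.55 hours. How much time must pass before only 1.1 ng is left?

1.1/35.2 = 1/32, so 5 half-lives have elapsed.
t = 5 × 7.55 = 37.75 hours.

37.75 hours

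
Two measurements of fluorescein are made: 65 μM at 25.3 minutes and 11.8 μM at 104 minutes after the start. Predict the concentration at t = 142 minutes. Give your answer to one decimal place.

Over Δt = 104 − 25.3 = 78.7 minutes, the level fell by a factor of 65/11.8 ≈ 5.5085.
n = log₂(5.5085) ≈ 2.4617 half-lives, so t½ = 78.7/2.4617 ≈ 31.97 minutes.
From t = 104 to t = 142: 11.8 × (1/2)^((142−104)/31.97) ≈ 5.177 μM.

5.2 μM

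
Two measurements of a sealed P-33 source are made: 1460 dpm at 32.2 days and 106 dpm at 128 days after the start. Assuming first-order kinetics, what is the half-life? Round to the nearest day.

Over Δt = 128 − 32.2 = 95.8 days, the level fell by a factor of 1460/106 ≈ 13.774.
n = log₂(13.774) ≈ 3.7838 half-lives, so t½ = 95.8/3.7838 ≈ 25.318 days.

25 days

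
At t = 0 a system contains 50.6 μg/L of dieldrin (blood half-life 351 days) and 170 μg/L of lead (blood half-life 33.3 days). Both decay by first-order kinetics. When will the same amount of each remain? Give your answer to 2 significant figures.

Set 50.6·(1/2)^(t/351) = 170·(1/2)^(t/33.3).
Taking log₂: log₂(50.6/170) = t·(1/351 − 1/33.3).
log₂(0.29765) = -1.7483; 1/351 − 1/33.3 = -0.027181.
t = -1.7483 / -0.027181 ≈ 64.322 days.

64 days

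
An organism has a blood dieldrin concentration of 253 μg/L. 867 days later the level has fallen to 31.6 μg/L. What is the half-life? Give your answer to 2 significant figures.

A/A₀ = 31.6/253 ≈ 0.1249.
n = log₂(8.0063) ≈ 3.0011 half-lives elapsed in 867 days.
t½ = 867/3.0011 ≈ 288.89 days.

290 days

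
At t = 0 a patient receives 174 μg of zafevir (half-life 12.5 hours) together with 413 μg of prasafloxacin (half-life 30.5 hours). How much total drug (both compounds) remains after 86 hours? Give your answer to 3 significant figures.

zafevir: 174 × (1/2)^(86/12.5) = 174 × (1/2)^6.88 ≈ 1.4773 μg.
prasafloxacin: 413 × (1/2)^(86/30.5) = 413 × (1/2)^2.8197 ≈ 58.498 μg.
Total = 1.4773 + 58.498 ≈ 59.976 μg.

60.0 μg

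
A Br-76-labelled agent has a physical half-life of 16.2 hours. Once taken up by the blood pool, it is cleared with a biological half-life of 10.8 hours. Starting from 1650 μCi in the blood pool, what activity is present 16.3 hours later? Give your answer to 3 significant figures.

289 μCi

1/t_eff = 1/t_phys + 1/t_biol = 1/16.2 + 1/10.8 = 0.15432 per hour.
t_eff = 16.2 × 10.8 / (16.2 + 10.8) ≈ 6.48 hours.
Remaining = 1650 × (1/2)^(16.3/6.48) = 1650 × (1/2)^2.5154 ≈ 288.58 μCi.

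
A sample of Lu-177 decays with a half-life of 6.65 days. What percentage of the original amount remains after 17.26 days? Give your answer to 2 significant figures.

n = 17.26/6.65 ≈ 2.5955 half-lives.
Fraction remaining = (1/2)^2.5955 ≈ 0.16546, i.e. 16.546%.

17%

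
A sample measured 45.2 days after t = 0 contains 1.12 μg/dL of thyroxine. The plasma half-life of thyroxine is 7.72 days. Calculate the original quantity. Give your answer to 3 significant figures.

Number of half-lives elapsed: n = 45.2/7.72 ≈ 5.8549.
A₀ = A × 2^n = 1.12 × 2^5.8549 = 1.12 × 57.877 ≈ 64.822 μg/dL.

64.8 μg/dL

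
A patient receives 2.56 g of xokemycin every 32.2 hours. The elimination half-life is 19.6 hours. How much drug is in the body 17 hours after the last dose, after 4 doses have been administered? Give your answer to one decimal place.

The 4 doses were given 113.6, 81.4, 49.2, 17 hours ago.
Total = 2.56·(1/2)^(113.6/19.6) + 2.56·(1/2)^(81.4/19.6) + 2.56·(1/2)^(49.2/19.6) + 2.56·(1/2)^(17/19.6)
      = 0.046078 + 0.14389 + 0.44936 + 1.4033 ≈ 2.0426 g.

2.0 g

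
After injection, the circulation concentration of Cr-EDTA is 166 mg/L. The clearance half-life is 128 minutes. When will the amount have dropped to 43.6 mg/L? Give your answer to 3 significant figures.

Fraction remaining = 43.6/166 ≈ 0.26265.
n = log₂(166/43.6) = ln(3.8073)/ln 2 ≈ 1.9288 half-lives.
t = n × t½ = 1.9288 × 128 ≈ 246.88 minutes.

247 minutes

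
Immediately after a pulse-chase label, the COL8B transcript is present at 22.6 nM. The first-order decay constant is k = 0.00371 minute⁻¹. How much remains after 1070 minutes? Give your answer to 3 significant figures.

0.427 nM

t½ = ln 2 / k = 0.69315 / 0.00371 ≈ 186.83 minutes.
Number of half-lives: n = 1070/186.83 ≈ 5.7271.
Remaining = 22.6 × (1/2)^5.7271 = 22.6 × 0.018879 ≈ 0.42667 nM.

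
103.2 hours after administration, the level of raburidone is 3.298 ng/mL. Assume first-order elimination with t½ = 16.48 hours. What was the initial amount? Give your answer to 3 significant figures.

253 ng/mL

Number of half-lives elapsed: n = 103.2/16.48 ≈ 6.2621.
A₀ = A × 2^n = 3.298 × 2^6.2621 = 3.298 × 76.752 ≈ 253.13 ng/mL.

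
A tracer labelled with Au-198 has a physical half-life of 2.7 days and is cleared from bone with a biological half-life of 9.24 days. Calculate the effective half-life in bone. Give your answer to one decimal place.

1/t_eff = 1/t_phys + 1/t_biol = 1/2.7 + 1/9.24 = 0.4786 per day.
t_eff = 2.7 × 9.24 / (2.7 + 9.24) ≈ 2.0894 days.

2.1 days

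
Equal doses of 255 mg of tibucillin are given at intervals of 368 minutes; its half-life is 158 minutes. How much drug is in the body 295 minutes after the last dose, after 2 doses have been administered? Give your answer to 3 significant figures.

The 2 doses were given 663, 295 minutes ago.
Total = 255·(1/2)^(663/158) + 255·(1/2)^(295/158)
      = 13.911 + 69.902 ≈ 83.813 mg.

83.8 mg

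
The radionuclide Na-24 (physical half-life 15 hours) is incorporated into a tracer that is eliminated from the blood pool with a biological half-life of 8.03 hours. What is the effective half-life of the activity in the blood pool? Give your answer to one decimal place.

5.2 hours

1/t_eff = 1/t_phys + 1/t_biol = 1/15 + 1/8.03 = 0.1912 per hour.
t_eff = 15 × 8.03 / (15 + 8.03) ≈ 5.2301 hours.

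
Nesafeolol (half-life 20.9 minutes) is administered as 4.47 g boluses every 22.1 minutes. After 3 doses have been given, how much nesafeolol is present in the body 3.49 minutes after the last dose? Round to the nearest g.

7 g

The 3 doses were given 47.69, 25.59, 3.49 minutes ago.
Total = 4.47·(1/2)^(47.69/20.9) + 4.47·(1/2)^(25.59/20.9) + 4.47·(1/2)^(3.49/20.9)
      = 0.9192 + 1.913 + 3.9814 ≈ 6.8137 g.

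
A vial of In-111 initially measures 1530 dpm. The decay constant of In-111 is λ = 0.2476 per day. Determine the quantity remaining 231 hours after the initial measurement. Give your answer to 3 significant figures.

141 dpm

t½ = ln 2 / λ = 0.69315 / 0.2476 ≈ 2.7995 days.
Convert the elapsed time: 231 hours = 9.625 days.
Number of half-lives: n = 9.625/2.7995 ≈ 3.4382.
Remaining = 1530 × (1/2)^3.4382 = 1530 × 0.09226 ≈ 141.16 dpm.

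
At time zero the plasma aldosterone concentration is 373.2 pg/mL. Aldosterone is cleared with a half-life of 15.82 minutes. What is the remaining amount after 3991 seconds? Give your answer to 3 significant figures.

Convert the elapsed time: 3991 seconds = 66.5167 minutes.
Number of half-lives: n = 66.5167/15.82 ≈ 4.2046.
Remaining = 373.2 × (1/2)^4.2046 = 373.2 × 0.054236 ≈ 20.241 pg/mL.

20.2 pg/mL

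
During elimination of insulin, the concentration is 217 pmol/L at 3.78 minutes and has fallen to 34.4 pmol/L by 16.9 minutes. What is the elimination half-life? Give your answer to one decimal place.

Over Δt = 16.9 − 3.78 = 13.12 minutes, the level fell by a factor of 217/34.4 ≈ 6.3081.
n = log₂(6.3081) ≈ 2.6572 half-lives, so t½ = 13.12/2.6572 ≈ 4.9375 minutes.

4.9 minutes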